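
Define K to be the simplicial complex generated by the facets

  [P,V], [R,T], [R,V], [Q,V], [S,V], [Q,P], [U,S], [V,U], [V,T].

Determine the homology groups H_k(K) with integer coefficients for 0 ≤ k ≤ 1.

H_0 ≅ Z,  H_1 ≅ Z^3.

Order the vertices as P < Q < R < S < T < U < V. Listing each simplex with vertices in this order, K has dimension 1 with simplices:

  0-simplices (7): P, Q, R, S, T, U, V
  1-simplices (9): PQ, PV, QV, RT, RV, SU, SV, TV, UV

giving chain groups C_0 ≅ Z^7, C_1 ≅ Z^9.

The boundary map ∂_1: C_1 → C_0 is given by ∂[p,q] = [q] − [p].
The 7×9 boundary matrix has rank 6 and Smith normal form diag(1,1,1,1,1,1).

Computing H_k = (kernel of ∂_k) / (image of ∂_{k+1}):

  H_0: rank C_0 − rank ∂_1 = 7 − 6 = 1, and the invariant factors of ∂_1 are all 1, so H_0 ≅ Z.
  H_1: rank ker ∂_1 − rank ∂_2 = (9 − 6) − 0 = 3, and there is no ∂_2, so H_1 ≅ Z^3.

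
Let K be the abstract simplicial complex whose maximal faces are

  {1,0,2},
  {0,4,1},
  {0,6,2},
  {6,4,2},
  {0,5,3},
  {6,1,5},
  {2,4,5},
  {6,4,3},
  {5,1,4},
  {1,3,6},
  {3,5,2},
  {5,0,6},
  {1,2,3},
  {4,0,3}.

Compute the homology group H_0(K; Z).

H_0 = Z.

Order the vertices as 0 < 1 < 2 < 3 < 4 < 5 < 6. Listing each simplex with vertices in this order, K has dimension 2 with simplices:

  0-simplices (7): [0], [1], [2], [3], [4], [5], [6]
  1-simplices (21): [0,1], [0,2], [0,3], [0,4], [0,5], [0,6], [1,2], [1,3], [1,4], [1,5], [1,6], [2,3], [2,4], [2,5], [2,6], [3,4], [3,5], [3,6], [4,5], [4,6], [5,6]
  2-simplices (14): [0,1,2], [0,1,4], [0,2,6], [0,3,4], [0,3,5], [0,5,6], [1,2,3], [1,3,6], [1,4,5], [1,5,6], [2,3,5], [2,4,5], [2,4,6], [3,4,6]

so the chain groups are C_0 ≅ Z^7, C_1 ≅ Z^21, C_2 ≅ Z^14.

Boundary ∂_1: C_1 → C_0 sends each edge [p,q] (with p < q) to q − p. For instance
  ∂[0,6] = [6] − [0].
As a 7×21 matrix over Z this has rank 6, with invariant factors (1,1,1,1,1,1).

The boundary map ∂_2: C_2 → C_1 sends each 2-simplex [p,q,r] to [q,r] − [p,r] + [p,q]. For instance
  ∂[1,5,6] = [5,6] − [1,6] + [1,5],
  ∂[0,5,6] = [5,6] − [0,6] + [0,5].
As a 21×14 matrix over Z this has rank 13, with invariant factors (1,1,1,1,1,1,1,1,1,1,1,1,1).

From H_k ≅ ker(∂_k) / im(∂_{k+1}) we obtain:

  H_0: rank C_0 − rank ∂_1 = 7 − 6 = 1, and the invariant factors of ∂_1 are all 1, so H_0 = Z.

(K is a triangulation of the torus T^2.)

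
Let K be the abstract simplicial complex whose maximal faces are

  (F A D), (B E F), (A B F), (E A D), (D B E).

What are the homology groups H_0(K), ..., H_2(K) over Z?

Take the total order A < B < D < E < F on the vertex set. Then K (dimension 2) consists of the simplices:

  0-simplices (5): A, B, D, E, F
  1-simplices (10): AB, AD, AE, AF, BD, BE, BF, DE, DF, EF
  2-simplices (5): ABF, ADE, ADF, BDE, BEF

so the chain groups are C_0 ≅ Z^5, C_1 ≅ Z^10, C_2 ≅ Z^5.

The boundary map ∂_1: C_1 → C_0 is given by ∂[p,q] = [q] − [p].
The resulting 5×10 matrix has rank 4, and its Smith normal form has invariant factors (1,1,1,1).

The boundary map ∂_2: C_2 → C_1 sends each 2-simplex [p,q,r] to [q,r] − [p,r] + [p,q]. For instance
  ∂ADE = DE − AE + AD,
  ∂ABF = BF − AF + AB.
This gives a 10×5 integer matrix of rank 5; reducing to Smith normal form yields diagonal entries (1,1,1,1,1).

From H_k ≅ ker(∂_k) / im(∂_{k+1}) we obtain:

  H_0: rank C_0 − rank ∂_1 = 5 − 4 = 1, and the invariant factors of ∂_1 are all 1, so H_0 = Z.
  H_1: rank ker ∂_1 − rank ∂_2 = (10 − 4) − 5 = 1, and the invariant factors of ∂_2 are all 1, so H_1 = Z.
  H_2: rank ker ∂_2 − rank ∂_3 = (5 − 5) − 0 = 0, and there is no ∂_3, so H_2 = 0.

(K is a triangulation of the Möbius band.)

H_0 = Z,  H_1 = Z,  H_2 = 0.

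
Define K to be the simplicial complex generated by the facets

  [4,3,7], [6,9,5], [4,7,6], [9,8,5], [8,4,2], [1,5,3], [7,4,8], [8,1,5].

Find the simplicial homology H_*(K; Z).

Take the total order 1 < 2 < 3 < 4 < 5 < 6 < 7 < 8 < 9 on the vertex set. Then K (dimension 2) consists of the simplices:

  0-simplices (9): [1], [2], [3], [4], [5], [6], [7], [8], [9]
  1-simplices (18): [1,3], [1,5], [1,8], [2,4], [2,8], [3,4], [3,5], [3,7], [4,6], [4,7], [4,8], [5,6], [5,8], [5,9], [6,7], [6,9], [7,8], [8,9]
  2-simplices (8): [1,3,5], [1,5,8], [2,4,8], [3,4,7], [4,6,7], [4,7,8], [5,6,9], [5,8,9]

so the chain groups are C_0 ≅ Z^9, C_1 ≅ Z^18, C_2 ≅ Z^8.

∂_1: C_1 → C_0 is given by ∂[p,q] = [q] − [p].
As a 9×18 matrix over Z this has rank 8, with invariant factors (1,1,1,1,1,1,1,1).

∂_2: C_2 → C_1 sends each 2-simplex [p,q,r] to [q,r] − [p,r] + [p,q]. For instance
  ∂[5,8,9] = [8,9] − [5,9] + [5,8],
  ∂[1,5,8] = [5,8] − [1,8] + [1,5].
This gives a 18×8 integer matrix of rank 8; reducing to Smith normal form yields diagonal entries (1,1,1,1,1,1,1,1).

Reading off H_k = ker ∂_k / im ∂_{k+1}:

  H_0: rank C_0 − rank ∂_1 = 9 − 8 = 1, and the invariant factors of ∂_1 are all 1, so H_0 ≅ Z.
  H_1: rank ker ∂_1 − rank ∂_2 = (18 − 8) − 8 = 2, and the invariant factors of ∂_2 are all 1, so H_1 ≅ Z^2.
  H_2: rank ker ∂_2 − rank ∂_3 = (8 − 8) − 0 = 0, and there is no ∂_3, so H_2 ≅ 0.

H_0 ≅ Z,  H_1 ≅ Z^2,  H_2 = 0.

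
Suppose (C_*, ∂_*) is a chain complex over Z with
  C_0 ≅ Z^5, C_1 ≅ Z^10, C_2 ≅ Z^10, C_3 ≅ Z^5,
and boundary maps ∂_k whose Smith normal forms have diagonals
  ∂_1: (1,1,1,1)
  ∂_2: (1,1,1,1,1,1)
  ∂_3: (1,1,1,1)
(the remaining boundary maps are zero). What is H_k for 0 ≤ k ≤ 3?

H_0: b_0 = 5 − 0 − 4 = 1; torsion from ∂_1 factors > 1: none. So H_0 = Z.
H_1: b_1 = 10 − 4 − 6 = 0; torsion from ∂_2 factors > 1: none. So H_1 = 0.
H_2: b_2 = 10 − 6 − 4 = 0; torsion from ∂_3 factors > 1: none. So H_2 = 0.
H_3: b_3 = 5 − 4 − 0 = 1; torsion from ∂_4 factors > 1: none. So H_3 = Z.

H_0 = Z,  H_1 = 0,  H_2 = 0,  H_3 = Z.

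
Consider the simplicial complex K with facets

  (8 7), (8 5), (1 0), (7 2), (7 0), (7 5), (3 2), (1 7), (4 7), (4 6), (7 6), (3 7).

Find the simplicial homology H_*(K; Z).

H_0 ≅ Z,  H_1 ≅ Z^4.

Take the total order 0 < 1 < 2 < 3 < 4 < 5 < 6 < 7 < 8 on the vertex set. Then K (dimension 1) consists of the simplices:

  0-simplices (9): [0], [1], [2], [3], [4], [5], [6], [7], [8]
  1-simplices (12): [0,1], [0,7], [1,7], [2,3], [2,7], [3,7], [4,6], [4,7], [5,7], [5,8], [6,7], [7,8]

Hence C_0 ≅ Z^9, C_1 ≅ Z^12.

Boundary ∂_1: C_1 → C_0 sends each edge [p,q] (with p < q) to q − p. For instance
  ∂[0,1] = [1] − [0].
The 9×12 boundary matrix has rank 8 and Smith normal form diag(1,1,1,1,1,1,1,1).

From H_k ≅ ker(∂_k) / im(∂_{k+1}) we obtain:

  H_0: rank C_0 − rank ∂_1 = 9 − 8 = 1, and the invariant factors of ∂_1 are all 1, so H_0 ≅ Z.
  H_1: rank ker ∂_1 − rank ∂_2 = (12 − 8) − 0 = 4, and there is no ∂_2, so H_1 ≅ Z^4.

(K is a triangulation of a wedge of 4 circles.)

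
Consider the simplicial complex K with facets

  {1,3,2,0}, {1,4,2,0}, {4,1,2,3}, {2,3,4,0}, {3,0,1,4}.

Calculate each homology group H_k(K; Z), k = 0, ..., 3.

H_0 = Z,  H_1 = 0,  H_2 = 0,  H_3 = Z.

Take the total order 0 < 1 < 2 < 3 < 4 on the vertex set. Then K (dimension 3) consists of the simplices:

  0-simplices (5): [0], [1], [2], [3], [4]
  1-simplices (10): [0,1], [0,2], [0,3], [0,4], [1,2], [1,3], [1,4], [2,3], [2,4], [3,4]
  2-simplices (10): [0,1,2], [0,1,3], [0,1,4], [0,2,3], [0,2,4], [0,3,4], [1,2,3], [1,2,4], [1,3,4], [2,3,4]
  3-simplices (5): [0,1,2,3], [0,1,2,4], [0,1,3,4], [0,2,3,4], [1,2,3,4]

giving chain groups C_0 ≅ Z^5, C_1 ≅ Z^10, C_2 ≅ Z^10, C_3 ≅ Z^5.

The boundary map ∂_1: C_1 → C_0 maps an edge to its endpoints' difference, ∂[p,q] = q − p.
The resulting 5×10 matrix has rank 4, and its Smith normal form has invariant factors (1,1,1,1).

The boundary map ∂_2: C_2 → C_1 acts by ∂[p,q,r] = [q,r] − [p,r] + [p,q]. For instance
  ∂[0,2,3] = [2,3] − [0,3] + [0,2],
  ∂[1,2,3] = [2,3] − [1,3] + [1,2].
The resulting 10×10 matrix has rank 6, and its Smith normal form has invariant factors (1,1,1,1,1,1).

∂_3: C_3 → C_2 sends each 3-simplex σ to the alternating sum Σ_i (−1)^i (σ with its i-th vertex removed). For instance
  ∂[0,2,3,4] = [2,3,4] − [0,3,4] + [0,2,4] − [0,2,3],
  ∂[0,1,3,4] = [1,3,4] − [0,3,4] + [0,1,4] − [0,1,3].
As a 10×5 matrix over Z this has rank 4, with invariant factors (1,1,1,1).

From H_k ≅ ker(∂_k) / im(∂_{k+1}) we obtain:

  H_0: rank C_0 − rank ∂_1 = 5 − 4 = 1, and the invariant factors of ∂_1 are all 1, so H_0 ≅ Z.
  H_1: rank ker ∂_1 − rank ∂_2 = (10 − 4) − 6 = 0, and the invariant factors of ∂_2 are all 1, so H_1 ≅ 0.
  H_2: rank ker ∂_2 − rank ∂_3 = (10 − 6) − 4 = 0, and the invariant factors of ∂_3 are all 1, so H_2 ≅ 0.
  H_3: rank ker ∂_3 − rank ∂_4 = (5 − 4) − 0 = 1, and there is no ∂_4, so H_3 ≅ Z.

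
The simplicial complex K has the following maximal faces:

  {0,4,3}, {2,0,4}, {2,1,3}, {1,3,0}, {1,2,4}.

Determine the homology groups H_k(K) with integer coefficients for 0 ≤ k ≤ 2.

H_0 ≅ Z,  H_1 ≅ Z,  H_2 = 0.

We work with the vertex ordering 0 < 1 < 2 < 3 < 4. The simplices of K, each written with vertices in increasing order, are:

  0-simplices (5): [0], [1], [2], [3], [4]
  1-simplices (10): [0,1], [0,2], [0,3], [0,4], [1,2], [1,3], [1,4], [2,3], [2,4], [3,4]
  2-simplices (5): [0,1,3], [0,2,4], [0,3,4], [1,2,3], [1,2,4]

so the chain groups are C_0 ≅ Z^5, C_1 ≅ Z^10, C_2 ≅ Z^5.

∂_1: C_1 → C_0 maps an edge to its endpoints' difference, ∂[p,q] = q − p.
The resulting 5×10 matrix has rank 4, and its Smith normal form has invariant factors (1,1,1,1).

Boundary ∂_2: C_2 → C_1 sends each 2-simplex [p,q,r] to [q,r] − [p,r] + [p,q]. For instance
  ∂[0,1,3] = [1,3] − [0,3] + [0,1],
  ∂[1,2,4] = [2,4] − [1,4] + [1,2].
As a 10×5 matrix over Z this has rank 5, with invariant factors (1,1,1,1,1).

Reading off H_k = ker ∂_k / im ∂_{k+1}:

  H_0: rank C_0 − rank ∂_1 = 5 − 4 = 1, and the invariant factors of ∂_1 are all 1, so H_0 = Z.
  H_1: rank ker ∂_1 − rank ∂_2 = (10 − 4) − 5 = 1, and the invariant factors of ∂_2 are all 1, so H_1 = Z.
  H_2: rank ker ∂_2 − rank ∂_3 = (5 − 5) − 0 = 0, and there is no ∂_3, so H_2 = 0.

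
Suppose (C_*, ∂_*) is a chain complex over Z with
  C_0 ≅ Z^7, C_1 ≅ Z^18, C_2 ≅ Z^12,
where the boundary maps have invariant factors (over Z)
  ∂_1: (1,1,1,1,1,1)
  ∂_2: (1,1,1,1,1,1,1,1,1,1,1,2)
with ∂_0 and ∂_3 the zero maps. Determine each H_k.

H_0: b_0 = 7 − 0 − 6 = 1; torsion from ∂_1 factors > 1: none. So H_0 ≅ Z.
H_1: b_1 = 18 − 6 − 12 = 0; torsion from ∂_2 factors > 1: [2]. So H_1 ≅ Z_2.
H_2: b_2 = 12 − 12 − 0 = 0; torsion from ∂_3 factors > 1: none. So H_2 ≅ 0.

H_0 ≅ Z,  H_1 ≅ Z_2,  H_2 = 0.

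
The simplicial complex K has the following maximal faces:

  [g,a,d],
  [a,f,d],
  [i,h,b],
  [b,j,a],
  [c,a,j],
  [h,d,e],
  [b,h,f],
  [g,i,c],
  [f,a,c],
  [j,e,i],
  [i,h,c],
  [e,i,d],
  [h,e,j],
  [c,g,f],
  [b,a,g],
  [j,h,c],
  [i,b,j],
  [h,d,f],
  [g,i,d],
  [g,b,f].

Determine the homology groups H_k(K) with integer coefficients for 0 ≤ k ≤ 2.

We work with the vertex ordering a < b < c < d < e < f < g < h < i < j. The simplices of K, each written with vertices in increasing order, are:

  0-simplices (10): a, b, c, d, e, f, g, h, i, j
  1-simplices (30): ab, ac, ad, af, ag, aj, bf, bg, bh, bi, bj, cf, cg, ch, ci, cj, de, df, dg, dh, di, eh, ei, ej, fg, fh, gi, hi, hj, ij
  2-simplices (20): abg, abj, acf, acj, adf, adg, bfg, bfh, bhi, bij, cfg, cgi, chi, chj, deh, dei, dfh, dgi, ehj, eij

so the chain groups are C_0 ≅ Z^10, C_1 ≅ Z^30, C_2 ≅ Z^20.

Boundary ∂_1: C_1 → C_0 sends each edge [p,q] (with p < q) to q − p. For instance
  ∂ac = c − a.
As a 10×30 matrix over Z this has rank 9, with invariant factors (1,1,1,1,1,1,1,1,1).

Boundary ∂_2: C_2 → C_1 acts by ∂[p,q,r] = [q,r] − [p,r] + [p,q]. For instance
  ∂bhi = hi − bi + bh,
  ∂chi = hi − ci + ch.
The resulting 30×20 matrix has rank 20, and its Smith normal form has invariant factors (1,1,1,1,1,1,1,1,1,1,1,1,1,1,1,1,1,1,1,2).

From H_k ≅ ker(∂_k) / im(∂_{k+1}) we obtain:

  H_0: rank C_0 − rank ∂_1 = 10 − 9 = 1, and the invariant factors of ∂_1 are all 1, so H_0 ≅ Z.
  H_1: rank ker ∂_1 − rank ∂_2 = (30 − 9) − 20 = 1, and ∂_2 has invariant factor 2 > 1, so H_1 ≅ Z ⊕ Z/2.
  H_2: rank ker ∂_2 − rank ∂_3 = (20 − 20) − 0 = 0, and there is no ∂_3, so H_2 ≅ 0.

H_0 = Z,  H_1 = Z ⊕ Z/2,  H_2 = 0.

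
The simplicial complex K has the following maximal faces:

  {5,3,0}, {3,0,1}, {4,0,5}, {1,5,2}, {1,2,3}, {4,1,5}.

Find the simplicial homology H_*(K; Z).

H_0 ≅ Z,  H_1 ≅ Z,  H_2 = 0.

We work with the vertex ordering 0 < 1 < 2 < 3 < 4 < 5. The simplices of K, each written with vertices in increasing order, are:

  0-simplices (6): [0], [1], [2], [3], [4], [5]
  1-simplices (12): [0,1], [0,3], [0,4], [0,5], [1,2], [1,3], [1,4], [1,5], [2,3], [2,5], [3,5], [4,5]
  2-simplices (6): [0,1,3], [0,3,5], [0,4,5], [1,2,3], [1,2,5], [1,4,5]

so the chain groups are C_0 ≅ Z^6, C_1 ≅ Z^12, C_2 ≅ Z^6.

The boundary map ∂_1: C_1 → C_0 sends each edge [p,q] (with p < q) to q − p. For instance
  ∂[4,5] = [5] − [4].
This gives a 6×12 integer matrix of rank 5; reducing to Smith normal form yields diagonal entries (1,1,1,1,1).

∂_2: C_2 → C_1 maps a triangle to the signed sum of its edges. For instance
  ∂[1,2,3] = [2,3] − [1,3] + [1,2],
  ∂[1,4,5] = [4,5] − [1,5] + [1,4].
As a 12×6 matrix over Z this has rank 6, with invariant factors (1,1,1,1,1,1).

From H_k ≅ ker(∂_k) / im(∂_{k+1}) we obtain:

  H_0: rank C_0 − rank ∂_1 = 6 − 5 = 1, and the invariant factors of ∂_1 are all 1, so H_0 = Z.
  H_1: rank ker ∂_1 − rank ∂_2 = (12 − 5) − 6 = 1, and the invariant factors of ∂_2 are all 1, so H_1 = Z.
  H_2: rank ker ∂_2 − rank ∂_3 = (6 − 6) − 0 = 0, and there is no ∂_3, so H_2 = 0.

As a check, the Euler characteristic is 6 − 12 + 6 = 0, which agrees with 1 − 1 + 0 = 0.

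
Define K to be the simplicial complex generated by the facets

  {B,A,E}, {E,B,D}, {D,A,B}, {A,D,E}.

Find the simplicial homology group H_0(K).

H_0 = Z.

Take the total order A < B < D < E on the vertex set. Then K (dimension 2) consists of the simplices:

  0-simplices (4): A, B, D, E
  1-simplices (6): AB, AD, AE, BD, BE, DE
  2-simplices (4): ABD, ABE, ADE, BDE

Hence C_0 ≅ Z^4, C_1 ≅ Z^6, C_2 ≅ Z^4.

Boundary ∂_1: C_1 → C_0 sends each edge [p,q] (with p < q) to q − p. For instance
  ∂BD = D − B.
This gives a 4×6 integer matrix of rank 3; reducing to Smith normal form yields diagonal entries (1,1,1).

The boundary map ∂_2: C_2 → C_1 sends each 2-simplex [p,q,r] to [q,r] − [p,r] + [p,q]. For instance
  ∂BDE = DE − BE + BD,
  ∂ADE = DE − AE + AD.
This gives a 6×4 integer matrix of rank 3; reducing to Smith normal form yields diagonal entries (1,1,1).

From H_k ≅ ker(∂_k) / im(∂_{k+1}) we obtain:

  H_0: rank C_0 − rank ∂_1 = 4 − 3 = 1, and the invariant factors of ∂_1 are all 1, so H_0 ≅ Z.

(K is a triangulation of the 2-sphere S^2.)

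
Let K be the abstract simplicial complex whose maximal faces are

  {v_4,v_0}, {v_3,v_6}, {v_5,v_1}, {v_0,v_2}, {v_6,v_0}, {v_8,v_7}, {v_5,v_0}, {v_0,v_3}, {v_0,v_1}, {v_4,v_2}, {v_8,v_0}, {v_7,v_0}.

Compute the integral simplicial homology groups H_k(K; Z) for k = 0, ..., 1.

H_0 ≅ Z,  H_1 ≅ Z^4.

Order the vertices as v_0 < v_1 < v_2 < v_3 < v_4 < v_5 < v_6 < v_7 < v_8. Listing each simplex with vertices in this order, K has dimension 1 with simplices:

  0-simplices (9): [v_0], [v_1], [v_2], [v_3], [v_4], [v_5], [v_6], [v_7], [v_8]
  1-simplices (12): [v_0,v_1], [v_0,v_2], [v_0,v_3], [v_0,v_4], [v_0,v_5], [v_0,v_6], [v_0,v_7], [v_0,v_8], [v_1,v_5], [v_2,v_4], [v_3,v_6], [v_7,v_8]

so the chain groups are C_0 ≅ Z^9, C_1 ≅ Z^12.

Boundary ∂_1: C_1 → C_0 sends each edge [p,q] (with p < q) to q − p. For instance
  ∂[v_2,v_4] = [v_4] − [v_2].
The resulting 9×12 matrix has rank 8, and its Smith normal form has invariant factors (1,1,1,1,1,1,1,1).

Reading off H_k = ker ∂_k / im ∂_{k+1}:

  H_0: rank C_0 − rank ∂_1 = 9 − 8 = 1, and the invariant factors of ∂_1 are all 1, so H_0 = Z.
  H_1: rank ker ∂_1 − rank ∂_2 = (12 − 8) − 0 = 4, and there is no ∂_2, so H_1 = Z^4.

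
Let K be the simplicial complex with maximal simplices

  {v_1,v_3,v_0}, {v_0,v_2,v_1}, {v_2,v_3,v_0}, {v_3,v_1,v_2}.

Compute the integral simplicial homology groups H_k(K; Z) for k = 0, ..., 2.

H_0 ≅ Z,  H_1 = 0,  H_2 ≅ Z.

We work with the vertex ordering v_0 < v_1 < v_2 < v_3. The simplices of K, each written with vertices in increasing order, are:

  0-simplices (4): [v_0], [v_1], [v_2], [v_3]
  1-simplices (6): [v_0,v_1], [v_0,v_2], [v_0,v_3], [v_1,v_2], [v_1,v_3], [v_2,v_3]
  2-simplices (4): [v_0,v_1,v_2], [v_0,v_1,v_3], [v_0,v_2,v_3], [v_1,v_2,v_3]

giving chain groups C_0 ≅ Z^4, C_1 ≅ Z^6, C_2 ≅ Z^4.

Boundary ∂_1: C_1 → C_0 is given by ∂[p,q] = [q] − [p]. For instance
  ∂[v_2,v_3] = [v_3] − [v_2].
The 4×6 boundary matrix has rank 3 and Smith normal form diag(1,1,1).

The boundary map ∂_2: C_2 → C_1 maps a triangle to the signed sum of its edges. For instance
  ∂[v_1,v_2,v_3] = [v_2,v_3] − [v_1,v_3] + [v_1,v_2],
  ∂[v_0,v_2,v_3] = [v_2,v_3] − [v_0,v_3] + [v_0,v_2].
The resulting 6×4 matrix has rank 3, and its Smith normal form has invariant factors (1,1,1).

Computing H_k = (kernel of ∂_k) / (image of ∂_{k+1}):

  H_0: rank C_0 − rank ∂_1 = 4 − 3 = 1, and the invariant factors of ∂_1 are all 1, so H_0 = Z.
  H_1: rank ker ∂_1 − rank ∂_2 = (6 − 3) − 3 = 0, and the invariant factors of ∂_2 are all 1, so H_1 = 0.
  H_2: rank ker ∂_2 − rank ∂_3 = (4 − 3) − 0 = 1, and there is no ∂_3, so H_2 = Z.

(K is a triangulation of the 2-sphere S^2.)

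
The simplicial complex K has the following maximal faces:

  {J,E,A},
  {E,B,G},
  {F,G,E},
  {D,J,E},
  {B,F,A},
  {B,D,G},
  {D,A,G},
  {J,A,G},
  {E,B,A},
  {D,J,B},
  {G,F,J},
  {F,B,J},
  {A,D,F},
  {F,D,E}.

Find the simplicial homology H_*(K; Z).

H_0 ≅ Z,  H_1 ≅ Z^2,  H_2 ≅ Z.

Take the total order A < B < D < E < F < G < J on the vertex set. Then K (dimension 2) consists of the simplices:

  0-simplices (7): A, B, D, E, F, G, J
  1-simplices (21): AB, AD, AE, AF, AG, AJ, BD, BE, BF, BG, BJ, DE, DF, DG, DJ, EF, EG, EJ, FG, FJ, GJ
  2-simplices (14): ABE, ABF, ADF, ADG, AEJ, AGJ, BDG, BDJ, BEG, BFJ, DEF, DEJ, EFG, FGJ

Hence C_0 ≅ Z^7, C_1 ≅ Z^21, C_2 ≅ Z^14.

Boundary ∂_1: C_1 → C_0 sends each edge [p,q] (with p < q) to q − p.
This gives a 7×21 integer matrix of rank 6; reducing to Smith normal form yields diagonal entries (1,1,1,1,1,1).

Boundary ∂_2: C_2 → C_1 maps a triangle to the signed sum of its edges. For instance
  ∂AGJ = GJ − AJ + AG,
  ∂ADF = DF − AF + AD.
The resulting 21×14 matrix has rank 13, and its Smith normal form has invariant factors (1,1,1,1,1,1,1,1,1,1,1,1,1).

From H_k ≅ ker(∂_k) / im(∂_{k+1}) we obtain:

  H_0: rank C_0 − rank ∂_1 = 7 − 6 = 1, and the invariant factors of ∂_1 are all 1, so H_0 ≅ Z.
  H_1: rank ker ∂_1 − rank ∂_2 = (21 − 6) − 13 = 2, and the invariant factors of ∂_2 are all 1, so H_1 ≅ Z^2.
  H_2: rank ker ∂_2 − rank ∂_3 = (14 − 13) − 0 = 1, and there is no ∂_3, so H_2 ≅ Z.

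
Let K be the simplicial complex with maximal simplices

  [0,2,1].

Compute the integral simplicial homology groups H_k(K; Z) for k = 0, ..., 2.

H_0 ≅ Z,  H_1 = 0,  H_2 = 0.

We work with the vertex ordering 0 < 1 < 2. The simplices of K, each written with vertices in increasing order, are:

  0-simplices (3): [0], [1], [2]
  1-simplices (3): [0,1], [0,2], [1,2]
  2-simplices (1): [0,1,2]

giving chain groups C_0 ≅ Z^3, C_1 ≅ Z^3, C_2 ≅ Z^1.

∂_1: C_1 → C_0 is given by ∂[p,q] = [q] − [p]. For instance
  ∂[1,2] = [2] − [1].
This gives a 3×3 integer matrix of rank 2; reducing to Smith normal form yields diagonal entries (1,1).

∂_2: C_2 → C_1 maps a triangle to the signed sum of its edges. For instance
  ∂[0,1,2] = [1,2] − [0,2] + [0,1].
The resulting 3×1 matrix has rank 1, and its Smith normal form has invariant factors (1).

Now H_k = ker ∂_k / im ∂_{k+1}, so:

  H_0: rank C_0 − rank ∂_1 = 3 − 2 = 1, and the invariant factors of ∂_1 are all 1, so H_0 ≅ Z.
  H_1: rank ker ∂_1 − rank ∂_2 = (3 − 2) − 1 = 0, and the invariant factors of ∂_2 are all 1, so H_1 ≅ 0.
  H_2: rank ker ∂_2 − rank ∂_3 = (1 − 1) − 0 = 0, and there is no ∂_3, so H_2 ≅ 0.

As a check, the Euler characteristic is 3 − 3 + 1 = 1, which agrees with 1 − 0 + 0 = 1.
(K is a triangulation of the 2-simplex.)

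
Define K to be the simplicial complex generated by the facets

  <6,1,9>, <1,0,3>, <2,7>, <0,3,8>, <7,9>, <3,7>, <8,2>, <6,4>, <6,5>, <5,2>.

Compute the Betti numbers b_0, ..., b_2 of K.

K has 10 vertices, 15 edges, 3 triangles.
rank ∂_0 = 0, rank ∂_1 = 9 ⇒ b_0 = 10 − 0 − 9 = 1; all invariant factors of ∂_1 are 1 so no torsion. So H_0 ≅ Z.
rank ∂_1 = 9, rank ∂_2 = 3 ⇒ b_1 = 15 − 9 − 3 = 3; all invariant factors of ∂_2 are 1 so no torsion. So H_1 ≅ Z^3.
rank ∂_2 = 3, rank ∂_3 = 0 ⇒ b_2 = 3 − 3 − 0 = 0. So H_2 ≅ 0.

b_0 = 1, b_1 = 3, b_2 = 0.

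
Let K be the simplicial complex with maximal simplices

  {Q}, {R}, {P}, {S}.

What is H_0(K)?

H_0 = Z^4.

Order the vertices as P < Q < R < S. Listing each simplex with vertices in this order, K has dimension 0 with simplices:

  0-simplices (4): P, Q, R, S

so the chain groups are C_0 ≅ Z^4.

Reading off H_k = ker ∂_k / im ∂_{k+1}:

  H_0: rank C_0 − rank ∂_1 = 4 − 0 = 4, and there is no ∂_1, so H_0 ≅ Z^4.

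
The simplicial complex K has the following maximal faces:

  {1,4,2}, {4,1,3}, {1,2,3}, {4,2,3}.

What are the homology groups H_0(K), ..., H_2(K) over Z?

Order the vertices as 1 < 2 < 3 < 4. Listing each simplex with vertices in this order, K has dimension 2 with simplices:

  0-simplices (4): [1], [2], [3], [4]
  1-simplices (6): [1,2], [1,3], [1,4], [2,3], [2,4], [3,4]
  2-simplices (4): [1,2,3], [1,2,4], [1,3,4], [2,3,4]

Hence C_0 ≅ Z^4, C_1 ≅ Z^6, C_2 ≅ Z^4.

∂_1: C_1 → C_0 is given by ∂[p,q] = [q] − [p]. For instance
  ∂[2,3] = [3] − [2].
The resulting 4×6 matrix has rank 3, and its Smith normal form has invariant factors (1,1,1).

Boundary ∂_2: C_2 → C_1 maps a triangle to the signed sum of its edges. For instance
  ∂[1,3,4] = [3,4] − [1,4] + [1,3],
  ∂[1,2,3] = [2,3] − [1,3] + [1,2].
The resulting 6×4 matrix has rank 3, and its Smith normal form has invariant factors (1,1,1).

Reading off H_k = ker ∂_k / im ∂_{k+1}:

  H_0: rank C_0 − rank ∂_1 = 4 − 3 = 1, and the invariant factors of ∂_1 are all 1, so H_0 ≅ Z.
  H_1: rank ker ∂_1 − rank ∂_2 = (6 − 3) − 3 = 0, and the invariant factors of ∂_2 are all 1, so H_1 ≅ 0.
  H_2: rank ker ∂_2 − rank ∂_3 = (4 − 3) − 0 = 1, and there is no ∂_3, so H_2 ≅ Z.

H_0 ≅ Z,  H_1 = 0,  H_2 ≅ Z.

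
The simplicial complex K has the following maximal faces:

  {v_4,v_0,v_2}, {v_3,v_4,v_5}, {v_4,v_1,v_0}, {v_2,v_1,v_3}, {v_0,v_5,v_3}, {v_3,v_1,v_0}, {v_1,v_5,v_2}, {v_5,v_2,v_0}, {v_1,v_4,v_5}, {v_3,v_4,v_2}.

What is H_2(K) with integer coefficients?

H_2 = 0.

Order the vertices as v_0 < v_1 < v_2 < v_3 < v_4 < v_5. Listing each simplex with vertices in this order, K has dimension 2 with simplices:

  0-simplices (6): [v_0], [v_1], [v_2], [v_3], [v_4], [v_5]
  1-simplices (15): (15 of them)
  2-simplices (10): [v_0,v_1,v_3], [v_0,v_1,v_4], [v_0,v_2,v_4], [v_0,v_2,v_5], [v_0,v_3,v_5], [v_1,v_2,v_3], [v_1,v_2,v_5], [v_1,v_4,v_5], [v_2,v_3,v_4], [v_3,v_4,v_5]

Hence C_0 ≅ Z^6, C_1 ≅ Z^15, C_2 ≅ Z^10.

∂_1: C_1 → C_0 is given by ∂[p,q] = [q] − [p].
As a 6×15 matrix over Z this has rank 5, with invariant factors (1,1,1,1,1).

Boundary ∂_2: C_2 → C_1 sends each 2-simplex [p,q,r] to [q,r] − [p,r] + [p,q]. For instance
  ∂[v_0,v_3,v_5] = [v_3,v_5] − [v_0,v_5] + [v_0,v_3],
  ∂[v_3,v_4,v_5] = [v_4,v_5] − [v_3,v_5] + [v_3,v_4].
The 15×10 boundary matrix has rank 10 and Smith normal form diag(1,1,1,1,1,1,1,1,1,2).

From H_k ≅ ker(∂_k) / im(∂_{k+1}) we obtain:

  H_2: rank ker ∂_2 − rank ∂_3 = (10 − 10) − 0 = 0, and there is no ∂_3, so H_2 = 0.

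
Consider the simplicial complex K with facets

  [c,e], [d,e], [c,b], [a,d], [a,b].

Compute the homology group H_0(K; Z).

Take the total order a < b < c < d < e on the vertex set. Then K (dimension 1) consists of the simplices:

  0-simplices (5): a, b, c, d, e
  1-simplices (5): ab, ad, bc, ce, de

so the chain groups are C_0 ≅ Z^5, C_1 ≅ Z^5.

The boundary map ∂_1: C_1 → C_0 maps an edge to its endpoints' difference, ∂[p,q] = q − p. For instance
  ∂ab = b − a.
As a 5×5 matrix over Z this has rank 4, with invariant factors (1,1,1,1).

Reading off H_k = ker ∂_k / im ∂_{k+1}:

  H_0: rank C_0 − rank ∂_1 = 5 − 4 = 1, and the invariant factors of ∂_1 are all 1, so H_0 ≅ Z.

H_0 = Z.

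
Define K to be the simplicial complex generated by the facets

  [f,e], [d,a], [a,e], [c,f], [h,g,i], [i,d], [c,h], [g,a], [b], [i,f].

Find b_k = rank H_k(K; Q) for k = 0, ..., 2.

Order the vertices as a < b < c < d < e < f < g < h < i. Listing each simplex with vertices in this order, K has dimension 2 with simplices:

  0-simplices (9): a, b, c, d, e, f, g, h, i
  1-simplices (11): ad, ae, ag, cf, ch, di, ef, fi, gh, gi, hi
  2-simplices (1): ghi

Hence C_0 ≅ Z^9, C_1 ≅ Z^11, C_2 ≅ Z^1.

∂_1: C_1 → C_0 sends each edge [p,q] (with p < q) to q − p. For instance
  ∂ae = e − a.
As a 9×11 matrix over Z this has rank 7, with invariant factors (1,1,1,1,1,1,1).

∂_2: C_2 → C_1 acts by ∂[p,q,r] = [q,r] − [p,r] + [p,q]. For instance
  ∂ghi = hi − gi + gh.
The 11×1 boundary matrix has rank 1 and Smith normal form diag(1).

Computing H_k = (kernel of ∂_k) / (image of ∂_{k+1}):

  H_0: rank C_0 − rank ∂_1 = 9 − 7 = 2, and the invariant factors of ∂_1 are all 1, so H_0 = Z^2.
  H_1: rank ker ∂_1 − rank ∂_2 = (11 − 7) − 1 = 3, and the invariant factors of ∂_2 are all 1, so H_1 = Z^3.
  H_2: rank ker ∂_2 − rank ∂_3 = (1 − 1) − 0 = 0, and there is no ∂_3, so H_2 = 0.

Hence the Betti numbers are b_0 = 2, b_1 = 3, b_2 = 0.

b_0 = 2, b_1 = 3, b_2 = 0.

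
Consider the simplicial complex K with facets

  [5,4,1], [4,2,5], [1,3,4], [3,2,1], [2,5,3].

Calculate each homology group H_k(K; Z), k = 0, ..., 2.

H_0 ≅ Z,  H_1 ≅ Z,  H_2 = 0.

Fix the vertex order 1 < 2 < 3 < 4 < 5 and write every simplex with vertices in increasing order. Then dim K = 2 and the simplices of K are:

  0-simplices (5): [1], [2], [3], [4], [5]
  1-simplices (10): [1,2], [1,3], [1,4], [1,5], [2,3], [2,4], [2,5], [3,4], [3,5], [4,5]
  2-simplices (5): [1,2,3], [1,3,4], [1,4,5], [2,3,5], [2,4,5]

so the chain groups are C_0 ≅ Z^5, C_1 ≅ Z^10, C_2 ≅ Z^5.

The boundary map ∂_1: C_1 → C_0 maps an edge to its endpoints' difference, ∂[p,q] = q − p.
The resulting 5×10 matrix has rank 4, and its Smith normal form has invariant factors (1,1,1,1).

∂_2: C_2 → C_1 acts by ∂[p,q,r] = [q,r] − [p,r] + [p,q]. For instance
  ∂[2,3,5] = [3,5] − [2,5] + [2,3],
  ∂[1,3,4] = [3,4] − [1,4] + [1,3].
The resulting 10×5 matrix has rank 5, and its Smith normal form has invariant factors (1,1,1,1,1).

Computing H_k = (kernel of ∂_k) / (image of ∂_{k+1}):

  H_0: rank C_0 − rank ∂_1 = 5 − 4 = 1, and the invariant factors of ∂_1 are all 1, so H_0 = Z.
  H_1: rank ker ∂_1 − rank ∂_2 = (10 − 4) − 5 = 1, and the invariant factors of ∂_2 are all 1, so H_1 = Z.
  H_2: rank ker ∂_2 − rank ∂_3 = (5 − 5) − 0 = 0, and there is no ∂_3, so H_2 = 0.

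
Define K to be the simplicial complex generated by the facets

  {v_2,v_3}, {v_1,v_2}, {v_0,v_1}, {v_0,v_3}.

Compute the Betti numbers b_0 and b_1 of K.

b_0 = 1, b_1 = 1.

Take the total order v_0 < v_1 < v_2 < v_3 on the vertex set. Then K (dimension 1) consists of the simplices:

  0-simplices (4): [v_0], [v_1], [v_2], [v_3]
  1-simplices (4): [v_0,v_1], [v_0,v_3], [v_1,v_2], [v_2,v_3]

so the chain groups are C_0 ≅ Z^4, C_1 ≅ Z^4.

The boundary map ∂_1: C_1 → C_0 sends each edge [p,q] (with p < q) to q − p. For instance
  ∂[v_2,v_3] = [v_3] − [v_2].
The 4×4 boundary matrix has rank 3 and Smith normal form diag(1,1,1).

Now H_k = ker ∂_k / im ∂_{k+1}, so:

  H_0: rank C_0 − rank ∂_1 = 4 − 3 = 1, and the invariant factors of ∂_1 are all 1, so H_0 ≅ Z.
  H_1: rank ker ∂_1 − rank ∂_2 = (4 − 3) − 0 = 1, and there is no ∂_2, so H_1 ≅ Z.

As a check, the Euler characteristic is 4 − 4 = 0, which agrees with 1 − 1 = 0.

Hence the Betti numbers are b_0 = 1, b_1 = 1.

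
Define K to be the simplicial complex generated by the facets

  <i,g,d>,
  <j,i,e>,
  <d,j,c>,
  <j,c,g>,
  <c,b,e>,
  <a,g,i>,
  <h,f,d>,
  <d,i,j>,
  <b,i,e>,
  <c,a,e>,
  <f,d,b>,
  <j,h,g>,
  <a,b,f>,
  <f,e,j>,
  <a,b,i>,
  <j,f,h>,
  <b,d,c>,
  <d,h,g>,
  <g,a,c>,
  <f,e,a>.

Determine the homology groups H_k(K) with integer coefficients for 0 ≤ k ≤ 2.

H_0 = Z,  H_1 = Z ⊕ Z/2Z,  H_2 = 0.

Take the total order a < b < c < d < e < f < g < h < i < j on the vertex set. Then K (dimension 2) consists of the simplices:

  0-simplices (10): a, b, c, d, e, f, g, h, i, j
  1-simplices (30): ab, ac, ae, af, ag, ai, bc, bd, be, bf, bi, cd, ce, cg, cj, df, dg, dh, di, dj, ef, ei, ej, fh, fj, gh, gi, gj, hj, ij
  2-simplices (20): abf, abi, ace, acg, aef, agi, bcd, bce, bdf, bei, cdj, cgj, dfh, dgh, dgi, dij, efj, eij, fhj, ghj

so the chain groups are C_0 ≅ Z^10, C_1 ≅ Z^30, C_2 ≅ Z^20.

∂_1: C_1 → C_0 is given by ∂[p,q] = [q] − [p].
As a 10×30 matrix over Z this has rank 9, with invariant factors (1,1,1,1,1,1,1,1,1).

∂_2: C_2 → C_1 acts by ∂[p,q,r] = [q,r] − [p,r] + [p,q]. For instance
  ∂bei = ei − bi + be,
  ∂bcd = cd − bd + bc.
The 30×20 boundary matrix has rank 20 and Smith normal form diag(1,1,1,1,1,1,1,1,1,1,1,1,1,1,1,1,1,1,1,2).

From H_k ≅ ker(∂_k) / im(∂_{k+1}) we obtain:

  H_0: rank C_0 − rank ∂_1 = 10 − 9 = 1, and the invariant factors of ∂_1 are all 1, so H_0 ≅ Z.
  H_1: rank ker ∂_1 − rank ∂_2 = (30 − 9) − 20 = 1, and ∂_2 has invariant factor 2 > 1, so H_1 ≅ Z ⊕ Z/2Z.
  H_2: rank ker ∂_2 − rank ∂_3 = (20 − 20) − 0 = 0, and there is no ∂_3, so H_2 ≅ 0.

As a check, the Euler characteristic is 10 − 30 + 20 = 0, which agrees with 1 − 1 + 0 = 0.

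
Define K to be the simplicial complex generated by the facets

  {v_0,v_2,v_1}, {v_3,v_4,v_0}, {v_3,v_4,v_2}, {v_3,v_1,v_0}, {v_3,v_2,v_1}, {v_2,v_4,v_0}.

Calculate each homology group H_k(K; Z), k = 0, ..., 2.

Fix the vertex order v_0 < v_1 < v_2 < v_3 < v_4 and write every simplex with vertices in increasing order. Then dim K = 2 and the simplices of K are:

  0-simplices (5): [v_0], [v_1], [v_2], [v_3], [v_4]
  1-simplices (9): [v_0,v_1], [v_0,v_2], [v_0,v_3], [v_0,v_4], [v_1,v_2], [v_1,v_3], [v_2,v_3], [v_2,v_4], [v_3,v_4]
  2-simplices (6): [v_0,v_1,v_2], [v_0,v_1,v_3], [v_0,v_2,v_4], [v_0,v_3,v_4], [v_1,v_2,v_3], [v_2,v_3,v_4]

Hence C_0 ≅ Z^5, C_1 ≅ Z^9, C_2 ≅ Z^6.

Boundary ∂_1: C_1 → C_0 maps an edge to its endpoints' difference, ∂[p,q] = q − p.
The resulting 5×9 matrix has rank 4, and its Smith normal form has invariant factors (1,1,1,1).

The boundary map ∂_2: C_2 → C_1 sends each 2-simplex [p,q,r] to [q,r] − [p,r] + [p,q]. For instance
  ∂[v_0,v_2,v_4] = [v_2,v_4] − [v_0,v_4] + [v_0,v_2],
  ∂[v_0,v_3,v_4] = [v_3,v_4] − [v_0,v_4] + [v_0,v_3].
The 9×6 boundary matrix has rank 5 and Smith normal form diag(1,1,1,1,1).

From H_k ≅ ker(∂_k) / im(∂_{k+1}) we obtain:

  H_0: rank C_0 − rank ∂_1 = 5 − 4 = 1, and the invariant factors of ∂_1 are all 1, so H_0 = Z.
  H_1: rank ker ∂_1 − rank ∂_2 = (9 − 4) − 5 = 0, and the invariant factors of ∂_2 are all 1, so H_1 = 0.
  H_2: rank ker ∂_2 − rank ∂_3 = (6 − 5) − 0 = 1, and there is no ∂_3, so H_2 = Z.

As a check, the Euler characteristic is 5 − 9 + 6 = 2, which agrees with 1 − 0 + 1 = 2.

H_0 ≅ Z,  H_1 = 0,  H_2 ≅ Z.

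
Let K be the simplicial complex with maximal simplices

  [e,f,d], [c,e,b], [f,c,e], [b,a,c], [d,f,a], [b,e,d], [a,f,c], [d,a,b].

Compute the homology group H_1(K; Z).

We work with the vertex ordering a < b < c < d < e < f. The simplices of K, each written with vertices in increasing order, are:

  0-simplices (6): a, b, c, d, e, f
  1-simplices (12): ab, ac, ad, af, bc, bd, be, ce, cf, de, df, ef
  2-simplices (8): abc, abd, acf, adf, bce, bde, cef, def

giving chain groups C_0 ≅ Z^6, C_1 ≅ Z^12, C_2 ≅ Z^8.

The boundary map ∂_1: C_1 → C_0 maps an edge to its endpoints' difference, ∂[p,q] = q − p.
The 6×12 boundary matrix has rank 5 and Smith normal form diag(1,1,1,1,1).

Boundary ∂_2: C_2 → C_1 acts by ∂[p,q,r] = [q,r] − [p,r] + [p,q]. For instance
  ∂abd = bd − ad + ab,
  ∂acf = cf − af + ac.
This gives a 12×8 integer matrix of rank 7; reducing to Smith normal form yields diagonal entries (1,1,1,1,1,1,1).

Now H_k = ker ∂_k / im ∂_{k+1}, so:

  H_1: rank ker ∂_1 − rank ∂_2 = (12 − 5) − 7 = 0, and the invariant factors of ∂_2 are all 1, so H_1 = 0.

(K is a triangulation of the 2-sphere S^2.)

H_1 = 0.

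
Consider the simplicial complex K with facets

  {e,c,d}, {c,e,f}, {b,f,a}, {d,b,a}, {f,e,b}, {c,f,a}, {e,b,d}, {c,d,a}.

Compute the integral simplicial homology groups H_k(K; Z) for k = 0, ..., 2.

H_0 ≅ Z,  H_1 = 0,  H_2 ≅ Z.

Fix the vertex order a < b < c < d < e < f and write every simplex with vertices in increasing order. Then dim K = 2 and the simplices of K are:

  0-simplices (6): a, b, c, d, e, f
  1-simplices (12): ab, ac, ad, af, bd, be, bf, cd, ce, cf, de, ef
  2-simplices (8): abd, abf, acd, acf, bde, bef, cde, cef

giving chain groups C_0 ≅ Z^6, C_1 ≅ Z^12, C_2 ≅ Z^8.

The boundary map ∂_1: C_1 → C_0 sends each edge [p,q] (with p < q) to q − p. For instance
  ∂af = f − a.
As a 6×12 matrix over Z this has rank 5, with invariant factors (1,1,1,1,1).

The boundary map ∂_2: C_2 → C_1 maps a triangle to the signed sum of its edges. For instance
  ∂abd = bd − ad + ab,
  ∂bef = ef − bf + be.
This gives a 12×8 integer matrix of rank 7; reducing to Smith normal form yields diagonal entries (1,1,1,1,1,1,1).

Reading off H_k = ker ∂_k / im ∂_{k+1}:

  H_0: rank C_0 − rank ∂_1 = 6 − 5 = 1, and the invariant factors of ∂_1 are all 1, so H_0 = Z.
  H_1: rank ker ∂_1 − rank ∂_2 = (12 − 5) − 7 = 0, and the invariant factors of ∂_2 are all 1, so H_1 = 0.
  H_2: rank ker ∂_2 − rank ∂_3 = (8 − 7) − 0 = 1, and there is no ∂_3, so H_2 = Z.

As a check, the Euler characteristic is 6 − 12 + 8 = 2, which agrees with 1 − 0 + 1 = 2.
(K is a triangulation of the 2-sphere S^2.)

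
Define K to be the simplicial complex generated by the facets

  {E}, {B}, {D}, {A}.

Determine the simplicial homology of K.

We work with the vertex ordering A < B < D < E. The simplices of K, each written with vertices in increasing order, are:

  0-simplices (4): A, B, D, E

Hence C_0 ≅ Z^4.

Reading off H_k = ker ∂_k / im ∂_{k+1}:

  H_0: rank C_0 − rank ∂_1 = 4 − 0 = 4, and there is no ∂_1, so H_0 = Z^4.

(K is a triangulation of a set of 4 points.)

H_0 = Z^4.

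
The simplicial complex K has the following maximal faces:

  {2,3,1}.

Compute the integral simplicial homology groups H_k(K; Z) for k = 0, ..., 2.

Take the total order 1 < 2 < 3 on the vertex set. Then K (dimension 2) consists of the simplices:

  0-simplices (3): [1], [2], [3]
  1-simplices (3): [1,2], [1,3], [2,3]
  2-simplices (1): [1,2,3]

giving chain groups C_0 ≅ Z^3, C_1 ≅ Z^3, C_2 ≅ Z^1.

∂_1: C_1 → C_0 is given by ∂[p,q] = [q] − [p]. For instance
  ∂[2,3] = [3] − [2].
As a 3×3 matrix over Z this has rank 2, with invariant factors (1,1).

∂_2: C_2 → C_1 maps a triangle to the signed sum of its edges. For instance
  ∂[1,2,3] = [2,3] − [1,3] + [1,2].
The resulting 3×1 matrix has rank 1, and its Smith normal form has invariant factors (1).

Now H_k = ker ∂_k / im ∂_{k+1}, so:

  H_0: rank C_0 − rank ∂_1 = 3 − 2 = 1, and the invariant factors of ∂_1 are all 1, so H_0 ≅ Z.
  H_1: rank ker ∂_1 − rank ∂_2 = (3 − 2) − 1 = 0, and the invariant factors of ∂_2 are all 1, so H_1 ≅ 0.
  H_2: rank ker ∂_2 − rank ∂_3 = (1 − 1) − 0 = 0, and there is no ∂_3, so H_2 ≅ 0.

H_0 = Z,  H_1 = 0,  H_2 = 0.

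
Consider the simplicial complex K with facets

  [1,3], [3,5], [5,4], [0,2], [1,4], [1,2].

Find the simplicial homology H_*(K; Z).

Order the vertices as 0 < 1 < 2 < 3 < 4 < 5. Listing each simplex with vertices in this order, K has dimension 1 with simplices:

  0-simplices (6): [0], [1], [2], [3], [4], [5]
  1-simplices (6): [0,2], [1,2], [1,3], [1,4], [3,5], [4,5]

so the chain groups are C_0 ≅ Z^6, C_1 ≅ Z^6.

The boundary map ∂_1: C_1 → C_0 is given by ∂[p,q] = [q] − [p].
The resulting 6×6 matrix has rank 5, and its Smith normal form has invariant factors (1,1,1,1,1).

Computing H_k = (kernel of ∂_k) / (image of ∂_{k+1}):

  H_0: rank C_0 − rank ∂_1 = 6 − 5 = 1, and the invariant factors of ∂_1 are all 1, so H_0 = Z.
  H_1: rank ker ∂_1 − rank ∂_2 = (6 − 5) − 0 = 1, and there is no ∂_2, so H_1 = Z.

As a check, the Euler characteristic is 6 − 6 = 0, which agrees with 1 − 1 = 0.

H_0 = Z,  H_1 = Z.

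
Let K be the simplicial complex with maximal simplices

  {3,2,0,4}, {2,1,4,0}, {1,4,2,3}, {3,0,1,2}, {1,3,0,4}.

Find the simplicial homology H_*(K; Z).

Take the total order 0 < 1 < 2 < 3 < 4 on the vertex set. Then K (dimension 3) consists of the simplices:

  0-simplices (5): [0], [1], [2], [3], [4]
  1-simplices (10): [0,1], [0,2], [0,3], [0,4], [1,2], [1,3], [1,4], [2,3], [2,4], [3,4]
  2-simplices (10): [0,1,2], [0,1,3], [0,1,4], [0,2,3], [0,2,4], [0,3,4], [1,2,3], [1,2,4], [1,3,4], [2,3,4]
  3-simplices (5): [0,1,2,3], [0,1,2,4], [0,1,3,4], [0,2,3,4], [1,2,3,4]

so the chain groups are C_0 ≅ Z^5, C_1 ≅ Z^10, C_2 ≅ Z^10, C_3 ≅ Z^5.

Boundary ∂_1: C_1 → C_0 sends each edge [p,q] (with p < q) to q − p.
As a 5×10 matrix over Z this has rank 4, with invariant factors (1,1,1,1).

Boundary ∂_2: C_2 → C_1 sends each 2-simplex [p,q,r] to [q,r] − [p,r] + [p,q]. For instance
  ∂[0,3,4] = [3,4] − [0,4] + [0,3],
  ∂[0,2,4] = [2,4] − [0,4] + [0,2].
As a 10×10 matrix over Z this has rank 6, with invariant factors (1,1,1,1,1,1).

The boundary map ∂_3: C_3 → C_2 sends each 3-simplex σ to the alternating sum Σ_i (−1)^i (σ with its i-th vertex removed). For instance
  ∂[0,1,2,3] = [1,2,3] − [0,2,3] + [0,1,3] − [0,1,2],
  ∂[1,2,3,4] = [2,3,4] − [1,3,4] + [1,2,4] − [1,2,3].
The 10×5 boundary matrix has rank 4 and Smith normal form diag(1,1,1,1).

Computing H_k = (kernel of ∂_k) / (image of ∂_{k+1}):

  H_0: rank C_0 − rank ∂_1 = 5 − 4 = 1, and the invariant factors of ∂_1 are all 1, so H_0 = Z.
  H_1: rank ker ∂_1 − rank ∂_2 = (10 − 4) − 6 = 0, and the invariant factors of ∂_2 are all 1, so H_1 = 0.
  H_2: rank ker ∂_2 − rank ∂_3 = (10 − 6) − 4 = 0, and the invariant factors of ∂_3 are all 1, so H_2 = 0.
  H_3: rank ker ∂_3 − rank ∂_4 = (5 − 4) − 0 = 1, and there is no ∂_4, so H_3 = Z.

H_0 = Z,  H_1 = 0,  H_2 = 0,  H_3 = Z.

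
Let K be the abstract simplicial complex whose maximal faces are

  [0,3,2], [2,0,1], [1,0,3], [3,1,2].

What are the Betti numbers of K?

We work with the vertex ordering 0 < 1 < 2 < 3. The simplices of K, each written with vertices in increasing order, are:

  0-simplices (4): [0], [1], [2], [3]
  1-simplices (6): [0,1], [0,2], [0,3], [1,2], [1,3], [2,3]
  2-simplices (4): [0,1,2], [0,1,3], [0,2,3], [1,2,3]

Hence C_0 ≅ Z^4, C_1 ≅ Z^6, C_2 ≅ Z^4.

∂_1: C_1 → C_0 sends each edge [p,q] (with p < q) to q − p.
The 4×6 boundary matrix has rank 3 and Smith normal form diag(1,1,1).

∂_2: C_2 → C_1 sends each 2-simplex [p,q,r] to [q,r] − [p,r] + [p,q]. For instance
  ∂[0,2,3] = [2,3] − [0,3] + [0,2],
  ∂[1,2,3] = [2,3] − [1,3] + [1,2].
As a 6×4 matrix over Z this has rank 3, with invariant factors (1,1,1).

Computing H_k = (kernel of ∂_k) / (image of ∂_{k+1}):

  H_0: rank C_0 − rank ∂_1 = 4 − 3 = 1, and the invariant factors of ∂_1 are all 1, so H_0 = Z.
  H_1: rank ker ∂_1 − rank ∂_2 = (6 − 3) − 3 = 0, and the invariant factors of ∂_2 are all 1, so H_1 = 0.
  H_2: rank ker ∂_2 − rank ∂_3 = (4 − 3) − 0 = 1, and there is no ∂_3, so H_2 = Z.

As a check, the Euler characteristic is 4 − 6 + 4 = 2, which agrees with 1 − 0 + 1 = 2.

Hence the Betti numbers are b_0 = 1, b_1 = 0, b_2 = 1.

b_0 = 1, b_1 = 0, b_2 = 1.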